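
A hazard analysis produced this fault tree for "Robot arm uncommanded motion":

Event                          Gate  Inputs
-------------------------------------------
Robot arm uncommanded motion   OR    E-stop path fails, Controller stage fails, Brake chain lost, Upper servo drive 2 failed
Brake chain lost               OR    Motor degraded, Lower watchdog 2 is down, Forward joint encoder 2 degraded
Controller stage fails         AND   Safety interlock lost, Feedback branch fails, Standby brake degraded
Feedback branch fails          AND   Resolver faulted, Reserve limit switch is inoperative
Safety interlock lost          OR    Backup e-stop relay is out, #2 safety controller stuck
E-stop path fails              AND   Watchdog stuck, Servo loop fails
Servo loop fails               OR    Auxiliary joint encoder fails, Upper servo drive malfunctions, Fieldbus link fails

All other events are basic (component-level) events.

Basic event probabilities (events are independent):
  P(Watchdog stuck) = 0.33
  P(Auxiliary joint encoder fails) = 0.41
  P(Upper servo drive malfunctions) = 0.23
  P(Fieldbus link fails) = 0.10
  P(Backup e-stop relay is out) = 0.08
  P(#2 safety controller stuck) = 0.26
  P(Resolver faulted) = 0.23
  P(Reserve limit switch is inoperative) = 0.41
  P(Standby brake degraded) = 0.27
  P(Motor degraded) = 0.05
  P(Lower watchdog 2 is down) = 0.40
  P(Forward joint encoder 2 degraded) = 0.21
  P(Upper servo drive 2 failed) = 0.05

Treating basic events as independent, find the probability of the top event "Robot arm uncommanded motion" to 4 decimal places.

0.6585

P(Servo loop fails) [OR] = 1 − (1−0.41) × (1−0.23) × (1−0.10) = 0.591130
P(E-stop path fails) [AND] = 0.33 × 0.591130 = 0.195073
P(Safety interlock lost) [OR] = 1 − (1−0.08) × (1−0.26) = 0.319200
P(Feedback branch fails) [AND] = 0.23 × 0.41 = 0.094300
P(Controller stage fails) [AND] = 0.319200 × 0.094300 × 0.27 = 0.008127
P(Brake chain lost) [OR] = 1 − (1−0.05) × (1−0.40) × (1−0.21) = 0.549700
P(Robot arm uncommanded motion) [OR] = 1 − (1−0.195073) × (1−0.008127) × (1−0.549700) × (1−0.05) = 0.658463
Rounded to 4 decimal places: P(Robot arm uncommanded motion) ≈ 0.6585.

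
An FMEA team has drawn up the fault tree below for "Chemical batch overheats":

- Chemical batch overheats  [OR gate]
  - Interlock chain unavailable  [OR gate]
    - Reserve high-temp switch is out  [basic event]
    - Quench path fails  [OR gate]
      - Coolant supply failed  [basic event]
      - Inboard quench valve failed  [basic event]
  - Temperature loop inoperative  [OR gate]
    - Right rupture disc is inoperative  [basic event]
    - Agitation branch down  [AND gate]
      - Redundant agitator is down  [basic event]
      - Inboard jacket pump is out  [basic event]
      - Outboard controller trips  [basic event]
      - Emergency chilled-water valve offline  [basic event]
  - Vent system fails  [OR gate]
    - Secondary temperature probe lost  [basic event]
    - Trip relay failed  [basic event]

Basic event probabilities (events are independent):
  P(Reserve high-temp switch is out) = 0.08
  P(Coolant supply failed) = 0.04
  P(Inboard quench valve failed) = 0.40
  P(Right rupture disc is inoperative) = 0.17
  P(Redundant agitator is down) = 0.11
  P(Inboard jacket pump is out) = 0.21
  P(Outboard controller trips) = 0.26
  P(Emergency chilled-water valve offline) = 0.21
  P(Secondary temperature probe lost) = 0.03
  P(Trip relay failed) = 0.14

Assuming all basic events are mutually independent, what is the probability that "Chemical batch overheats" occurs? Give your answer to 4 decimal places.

0.6336

P(Quench path fails) [OR] = 1 − (1−0.04) × (1−0.40) = 0.424000
P(Interlock chain unavailable) [OR] = 1 − (1−0.08) × (1−0.424000) = 0.470080
P(Agitation branch down) [AND] = 0.11 × 0.21 × 0.26 × 0.21 = 0.001261
P(Temperature loop inoperative) [OR] = 1 − (1−0.17) × (1−0.001261) = 0.171047
P(Vent system fails) [OR] = 1 − (1−0.03) × (1−0.14) = 0.165800
P(Chemical batch overheats) [OR] = 1 − (1−0.470080) × (1−0.171047) × (1−0.165800) = 0.633554
Rounded to 4 decimal places: P(Chemical batch overheats) ≈ 0.6336.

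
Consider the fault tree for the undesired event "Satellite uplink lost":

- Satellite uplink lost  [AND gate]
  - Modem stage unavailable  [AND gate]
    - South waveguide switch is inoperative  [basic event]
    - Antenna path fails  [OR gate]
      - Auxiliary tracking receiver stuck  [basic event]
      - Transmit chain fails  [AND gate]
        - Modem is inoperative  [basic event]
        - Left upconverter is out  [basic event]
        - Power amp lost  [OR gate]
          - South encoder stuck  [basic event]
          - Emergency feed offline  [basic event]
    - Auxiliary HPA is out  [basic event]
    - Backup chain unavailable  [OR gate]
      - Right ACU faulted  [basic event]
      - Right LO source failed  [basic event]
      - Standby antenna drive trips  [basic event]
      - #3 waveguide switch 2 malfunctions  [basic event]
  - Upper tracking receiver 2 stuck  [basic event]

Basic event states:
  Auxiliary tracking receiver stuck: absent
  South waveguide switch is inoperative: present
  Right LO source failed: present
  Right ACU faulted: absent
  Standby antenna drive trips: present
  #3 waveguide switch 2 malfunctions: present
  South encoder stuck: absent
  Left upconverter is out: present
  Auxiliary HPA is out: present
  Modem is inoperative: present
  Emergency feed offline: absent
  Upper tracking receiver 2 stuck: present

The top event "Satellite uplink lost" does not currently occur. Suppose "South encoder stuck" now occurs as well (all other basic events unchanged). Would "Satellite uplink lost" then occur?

Yes

Counterfactual: set "South encoder stuck" to occurred.
Power amp lost [OR]: South encoder stuck=occurs, Emergency feed offline=not → at least one input occurs → occurs.
Transmit chain fails [AND]: Modem is inoperative=occurs, Left upconverter is out=occurs, Power amp lost=occurs → all inputs occur → occurs.
Antenna path fails [OR]: Auxiliary tracking receiver stuck=not, Transmit chain fails=occurs → at least one input occurs → occurs.
Backup chain unavailable [OR]: Right ACU faulted=not, Right LO source failed=occurs, Standby antenna drive trips=occurs, #3 waveguide switch 2 malfunctions=occurs → at least one input occurs → occurs.
Modem stage unavailable [AND]: South waveguide switch is inoperative=occurs, Antenna path fails=occurs, Auxiliary HPA is out=occurs, Backup chain unavailable=occurs → all inputs occur → occurs.
Satellite uplink lost [AND]: Modem stage unavailable=occurs, Upper tracking receiver 2 stuck=occurs → all inputs occur → occurs.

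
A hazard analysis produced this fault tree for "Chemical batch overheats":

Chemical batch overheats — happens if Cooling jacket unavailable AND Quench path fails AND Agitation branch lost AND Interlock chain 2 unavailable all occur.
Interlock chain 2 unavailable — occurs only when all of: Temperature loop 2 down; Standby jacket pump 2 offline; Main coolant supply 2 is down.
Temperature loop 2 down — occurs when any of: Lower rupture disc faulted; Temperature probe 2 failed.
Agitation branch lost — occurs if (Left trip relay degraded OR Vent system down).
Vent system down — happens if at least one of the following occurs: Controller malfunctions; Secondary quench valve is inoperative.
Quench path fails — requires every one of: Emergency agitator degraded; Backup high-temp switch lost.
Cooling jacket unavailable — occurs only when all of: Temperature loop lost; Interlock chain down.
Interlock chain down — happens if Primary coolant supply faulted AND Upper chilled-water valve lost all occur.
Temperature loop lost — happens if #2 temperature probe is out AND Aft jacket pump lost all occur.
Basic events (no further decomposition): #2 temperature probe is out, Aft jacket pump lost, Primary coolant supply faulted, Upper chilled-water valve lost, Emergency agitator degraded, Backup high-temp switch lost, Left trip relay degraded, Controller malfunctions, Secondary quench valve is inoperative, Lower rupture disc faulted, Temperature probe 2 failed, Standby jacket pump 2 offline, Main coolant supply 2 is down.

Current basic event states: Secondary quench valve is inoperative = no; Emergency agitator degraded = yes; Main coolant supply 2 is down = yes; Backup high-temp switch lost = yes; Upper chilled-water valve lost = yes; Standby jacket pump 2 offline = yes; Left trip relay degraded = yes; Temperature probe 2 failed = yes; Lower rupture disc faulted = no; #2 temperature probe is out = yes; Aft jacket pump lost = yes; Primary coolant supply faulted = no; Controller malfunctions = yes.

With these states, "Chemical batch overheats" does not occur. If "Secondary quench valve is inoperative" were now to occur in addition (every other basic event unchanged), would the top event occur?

No

Counterfactual: set "Secondary quench valve is inoperative" to occurred.
Temperature loop lost [AND]: #2 temperature probe is out=occurs, Aft jacket pump lost=occurs → all inputs occur → occurs.
Interlock chain down [AND]: Primary coolant supply faulted=not, Upper chilled-water valve lost=occurs → not all inputs occur → does not occur.
Cooling jacket unavailable [AND]: Temperature loop lost=occurs, Interlock chain down=not → not all inputs occur → does not occur.
Quench path fails [AND]: Emergency agitator degraded=occurs, Backup high-temp switch lost=occurs → all inputs occur → occurs.
Vent system down [OR]: Controller malfunctions=occurs, Secondary quench valve is inoperative=occurs → at least one input occurs → occurs.
Agitation branch lost [OR]: Left trip relay degraded=occurs, Vent system down=occurs → at least one input occurs → occurs.
Temperature loop 2 down [OR]: Lower rupture disc faulted=not, Temperature probe 2 failed=occurs → at least one input occurs → occurs.
Interlock chain 2 unavailable [AND]: Temperature loop 2 down=occurs, Standby jacket pump 2 offline=occurs, Main coolant supply 2 is down=occurs → all inputs occur → occurs.
Chemical batch overheats [AND]: Cooling jacket unavailable=not, Quench path fails=occurs, Agitation branch lost=occurs, Interlock chain 2 unavailable=occurs → not all inputs occur → does not occur.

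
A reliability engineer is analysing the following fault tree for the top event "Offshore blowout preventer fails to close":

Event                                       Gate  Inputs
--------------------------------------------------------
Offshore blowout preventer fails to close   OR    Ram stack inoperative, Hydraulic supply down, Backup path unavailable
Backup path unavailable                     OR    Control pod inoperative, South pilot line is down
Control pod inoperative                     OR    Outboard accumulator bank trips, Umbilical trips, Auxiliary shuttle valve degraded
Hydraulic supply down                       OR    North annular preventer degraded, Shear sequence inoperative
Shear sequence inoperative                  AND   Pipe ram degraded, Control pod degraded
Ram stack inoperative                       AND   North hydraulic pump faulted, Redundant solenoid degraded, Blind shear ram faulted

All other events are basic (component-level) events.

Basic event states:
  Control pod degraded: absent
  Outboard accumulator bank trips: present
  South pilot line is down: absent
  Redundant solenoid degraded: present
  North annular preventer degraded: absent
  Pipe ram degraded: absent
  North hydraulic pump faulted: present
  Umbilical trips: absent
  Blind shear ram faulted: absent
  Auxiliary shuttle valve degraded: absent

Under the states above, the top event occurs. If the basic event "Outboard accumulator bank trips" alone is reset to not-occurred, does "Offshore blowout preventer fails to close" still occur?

Counterfactual: set "Outboard accumulator bank trips" to not occurred.
Ram stack inoperative [AND]: North hydraulic pump faulted=occurs, Redundant solenoid degraded=occurs, Blind shear ram faulted=not → not all inputs occur → does not occur.
Shear sequence inoperative [AND]: Pipe ram degraded=not, Control pod degraded=not → not all inputs occur → does not occur.
Hydraulic supply down [OR]: North annular preventer degraded=not, Shear sequence inoperative=not → no input occurs → does not occur.
Control pod inoperative [OR]: Outboard accumulator bank trips=not, Umbilical trips=not, Auxiliary shuttle valve degraded=not → no input occurs → does not occur.
Backup path unavailable [OR]: Control pod inoperative=not, South pilot line is down=not → no input occurs → does not occur.
Offshore blowout preventer fails to close [OR]: Ram stack inoperative=not, Hydraulic supply down=not, Backup path unavailable=not → no input occurs → does not occur.

No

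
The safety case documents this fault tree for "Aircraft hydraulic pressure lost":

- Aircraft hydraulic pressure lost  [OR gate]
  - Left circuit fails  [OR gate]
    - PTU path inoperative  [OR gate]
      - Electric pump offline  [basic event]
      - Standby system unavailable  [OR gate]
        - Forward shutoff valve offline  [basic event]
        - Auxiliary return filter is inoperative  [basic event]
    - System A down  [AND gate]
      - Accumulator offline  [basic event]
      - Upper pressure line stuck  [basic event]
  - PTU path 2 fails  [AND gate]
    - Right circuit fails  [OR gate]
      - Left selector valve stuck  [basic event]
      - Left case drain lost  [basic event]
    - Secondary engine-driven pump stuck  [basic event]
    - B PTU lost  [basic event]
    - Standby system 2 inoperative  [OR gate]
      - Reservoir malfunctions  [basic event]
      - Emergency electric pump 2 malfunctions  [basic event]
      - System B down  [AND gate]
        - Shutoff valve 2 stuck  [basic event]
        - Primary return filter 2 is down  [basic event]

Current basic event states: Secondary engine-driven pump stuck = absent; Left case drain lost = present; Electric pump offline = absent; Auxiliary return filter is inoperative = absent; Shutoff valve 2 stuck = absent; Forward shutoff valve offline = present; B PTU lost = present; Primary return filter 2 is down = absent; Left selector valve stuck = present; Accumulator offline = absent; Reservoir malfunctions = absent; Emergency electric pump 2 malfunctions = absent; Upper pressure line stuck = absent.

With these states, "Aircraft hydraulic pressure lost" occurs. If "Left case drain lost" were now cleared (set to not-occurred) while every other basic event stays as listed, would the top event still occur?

Counterfactual: set "Left case drain lost" to not occurred.
Standby system unavailable [OR]: Forward shutoff valve offline=occurs, Auxiliary return filter is inoperative=not → at least one input occurs → occurs.
PTU path inoperative [OR]: Electric pump offline=not, Standby system unavailable=occurs → at least one input occurs → occurs.
System A down [AND]: Accumulator offline=not, Upper pressure line stuck=not → not all inputs occur → does not occur.
Left circuit fails [OR]: PTU path inoperative=occurs, System A down=not → at least one input occurs → occurs.
Right circuit fails [OR]: Left selector valve stuck=occurs, Left case drain lost=not → at least one input occurs → occurs.
System B down [AND]: Shutoff valve 2 stuck=not, Primary return filter 2 is down=not → not all inputs occur → does not occur.
Standby system 2 inoperative [OR]: Reservoir malfunctions=not, Emergency electric pump 2 malfunctions=not, System B down=not → no input occurs → does not occur.
PTU path 2 fails [AND]: Right circuit fails=occurs, Secondary engine-driven pump stuck=not, B PTU lost=occurs, Standby system 2 inoperative=not → not all inputs occur → does not occur.
Aircraft hydraulic pressure lost [OR]: Left circuit fails=occurs, PTU path 2 fails=not → at least one input occurs → occurs.

Yes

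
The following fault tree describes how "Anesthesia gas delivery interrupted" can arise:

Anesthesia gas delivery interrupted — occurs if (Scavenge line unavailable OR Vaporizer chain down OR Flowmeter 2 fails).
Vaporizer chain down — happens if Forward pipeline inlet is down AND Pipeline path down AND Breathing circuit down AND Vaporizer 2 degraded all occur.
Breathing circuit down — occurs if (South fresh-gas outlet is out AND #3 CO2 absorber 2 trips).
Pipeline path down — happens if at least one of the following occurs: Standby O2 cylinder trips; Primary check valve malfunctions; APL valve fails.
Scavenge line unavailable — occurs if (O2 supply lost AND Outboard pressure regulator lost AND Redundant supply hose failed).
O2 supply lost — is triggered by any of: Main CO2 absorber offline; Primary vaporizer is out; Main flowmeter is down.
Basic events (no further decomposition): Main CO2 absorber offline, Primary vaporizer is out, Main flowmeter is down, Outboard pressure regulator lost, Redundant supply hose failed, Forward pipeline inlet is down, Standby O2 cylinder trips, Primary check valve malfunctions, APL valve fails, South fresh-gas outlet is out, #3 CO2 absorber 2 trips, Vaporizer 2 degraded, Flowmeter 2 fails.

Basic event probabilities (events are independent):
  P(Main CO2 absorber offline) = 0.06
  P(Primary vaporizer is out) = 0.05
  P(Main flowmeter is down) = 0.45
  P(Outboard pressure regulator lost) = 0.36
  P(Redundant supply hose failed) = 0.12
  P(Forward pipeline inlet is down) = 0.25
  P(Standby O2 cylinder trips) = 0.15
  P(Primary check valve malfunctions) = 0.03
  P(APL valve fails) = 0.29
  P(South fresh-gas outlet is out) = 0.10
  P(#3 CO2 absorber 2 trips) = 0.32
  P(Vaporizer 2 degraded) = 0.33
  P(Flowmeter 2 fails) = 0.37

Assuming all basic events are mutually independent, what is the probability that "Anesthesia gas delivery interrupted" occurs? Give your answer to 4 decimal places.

0.3845

P(O2 supply lost) [OR] = 1 − (1−0.06) × (1−0.05) × (1−0.45) = 0.508850
P(Scavenge line unavailable) [AND] = 0.508850 × 0.36 × 0.12 = 0.021982
P(Pipeline path down) [OR] = 1 − (1−0.15) × (1−0.03) × (1−0.29) = 0.414605
P(Breathing circuit down) [AND] = 0.10 × 0.32 = 0.032000
P(Vaporizer chain down) [AND] = 0.25 × 0.414605 × 0.032000 × 0.33 = 0.001095
P(Anesthesia gas delivery interrupted) [OR] = 1 − (1−0.021982) × (1−0.001095) × (1−0.37) = 0.384523
Rounded to 4 decimal places: P(Anesthesia gas delivery interrupted) ≈ 0.3845.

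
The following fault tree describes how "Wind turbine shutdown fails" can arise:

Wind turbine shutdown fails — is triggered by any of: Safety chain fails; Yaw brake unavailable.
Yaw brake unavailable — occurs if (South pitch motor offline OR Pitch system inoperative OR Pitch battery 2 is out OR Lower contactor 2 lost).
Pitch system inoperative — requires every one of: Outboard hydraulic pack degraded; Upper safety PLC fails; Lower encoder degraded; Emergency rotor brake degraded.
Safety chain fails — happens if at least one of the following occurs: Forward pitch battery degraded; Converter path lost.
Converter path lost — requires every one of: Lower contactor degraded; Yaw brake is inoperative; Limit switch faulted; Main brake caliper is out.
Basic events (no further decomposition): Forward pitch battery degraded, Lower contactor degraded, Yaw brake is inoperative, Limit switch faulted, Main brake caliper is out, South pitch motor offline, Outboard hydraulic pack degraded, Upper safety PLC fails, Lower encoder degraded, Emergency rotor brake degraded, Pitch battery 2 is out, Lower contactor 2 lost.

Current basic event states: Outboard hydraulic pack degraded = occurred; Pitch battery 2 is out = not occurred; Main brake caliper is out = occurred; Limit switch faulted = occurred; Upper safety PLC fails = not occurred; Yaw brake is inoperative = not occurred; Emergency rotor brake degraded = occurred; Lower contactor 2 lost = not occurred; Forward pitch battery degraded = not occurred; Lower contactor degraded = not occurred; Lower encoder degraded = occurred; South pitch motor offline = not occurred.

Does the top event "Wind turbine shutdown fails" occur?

Converter path lost [AND]: Lower contactor degraded=not, Yaw brake is inoperative=not, Limit switch faulted=occurs, Main brake caliper is out=occurs → not all inputs occur → does not occur.
Safety chain fails [OR]: Forward pitch battery degraded=not, Converter path lost=not → no input occurs → does not occur.
Pitch system inoperative [AND]: Outboard hydraulic pack degraded=occurs, Upper safety PLC fails=not, Lower encoder degraded=occurs, Emergency rotor brake degraded=occurs → not all inputs occur → does not occur.
Yaw brake unavailable [OR]: South pitch motor offline=not, Pitch system inoperative=not, Pitch battery 2 is out=not, Lower contactor 2 lost=not → no input occurs → does not occur.
Wind turbine shutdown fails [OR]: Safety chain fails=not, Yaw brake unavailable=not → no input occurs → does not occur.

No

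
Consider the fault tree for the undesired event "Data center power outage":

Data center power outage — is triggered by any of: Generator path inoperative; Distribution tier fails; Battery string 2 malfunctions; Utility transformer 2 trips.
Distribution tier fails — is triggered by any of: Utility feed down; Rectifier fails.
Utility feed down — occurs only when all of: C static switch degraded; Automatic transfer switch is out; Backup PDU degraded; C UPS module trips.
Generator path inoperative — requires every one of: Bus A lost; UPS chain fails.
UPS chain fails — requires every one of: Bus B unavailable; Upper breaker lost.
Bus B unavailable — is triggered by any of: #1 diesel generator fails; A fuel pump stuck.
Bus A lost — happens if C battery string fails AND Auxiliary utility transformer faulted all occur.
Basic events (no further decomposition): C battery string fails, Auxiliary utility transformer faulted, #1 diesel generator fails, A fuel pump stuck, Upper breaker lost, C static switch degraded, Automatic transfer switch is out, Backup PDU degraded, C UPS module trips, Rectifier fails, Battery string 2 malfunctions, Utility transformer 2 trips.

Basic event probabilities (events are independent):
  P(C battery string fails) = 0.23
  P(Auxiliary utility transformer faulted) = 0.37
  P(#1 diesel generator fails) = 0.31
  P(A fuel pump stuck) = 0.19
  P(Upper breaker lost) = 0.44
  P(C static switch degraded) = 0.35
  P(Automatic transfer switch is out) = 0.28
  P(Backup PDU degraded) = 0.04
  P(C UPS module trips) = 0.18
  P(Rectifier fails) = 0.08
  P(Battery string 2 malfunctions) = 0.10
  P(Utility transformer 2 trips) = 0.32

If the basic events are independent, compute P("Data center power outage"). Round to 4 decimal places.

0.4467

P(Bus A lost) [AND] = 0.23 × 0.37 = 0.085100
P(Bus B unavailable) [OR] = 1 − (1−0.31) × (1−0.19) = 0.441100
P(UPS chain fails) [AND] = 0.441100 × 0.44 = 0.194084
P(Generator path inoperative) [AND] = 0.085100 × 0.194084 = 0.016517
P(Utility feed down) [AND] = 0.35 × 0.28 × 0.04 × 0.18 = 0.000706
P(Distribution tier fails) [OR] = 1 − (1−0.000706) × (1−0.08) = 0.080650
P(Data center power outage) [OR] = 1 − (1−0.016517) × (1−0.080650) × (1−0.10) × (1−0.32) = 0.446651
Rounded to 4 decimal places: P(Data center power outage) ≈ 0.4467.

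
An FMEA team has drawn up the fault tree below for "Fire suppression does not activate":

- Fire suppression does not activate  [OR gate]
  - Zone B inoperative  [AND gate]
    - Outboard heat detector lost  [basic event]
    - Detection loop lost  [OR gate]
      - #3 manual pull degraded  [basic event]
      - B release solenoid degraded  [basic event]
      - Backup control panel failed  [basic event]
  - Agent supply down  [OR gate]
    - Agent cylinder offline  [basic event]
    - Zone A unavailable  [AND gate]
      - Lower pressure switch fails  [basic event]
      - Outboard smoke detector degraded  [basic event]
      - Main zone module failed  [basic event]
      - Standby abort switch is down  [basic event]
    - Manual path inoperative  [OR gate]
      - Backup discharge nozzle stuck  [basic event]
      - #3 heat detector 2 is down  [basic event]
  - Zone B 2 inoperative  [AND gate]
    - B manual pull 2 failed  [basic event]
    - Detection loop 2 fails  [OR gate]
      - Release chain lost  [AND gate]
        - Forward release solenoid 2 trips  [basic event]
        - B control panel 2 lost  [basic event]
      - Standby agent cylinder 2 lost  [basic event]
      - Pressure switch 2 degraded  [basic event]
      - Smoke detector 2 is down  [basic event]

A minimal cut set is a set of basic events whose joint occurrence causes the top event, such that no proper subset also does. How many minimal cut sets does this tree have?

11

Detection loop lost [OR]: union of children's cut sets → 3 cut set(s).
Zone B inoperative [AND]: one cut set from each child combined → 1 × 3 = 3 cut set(s).
Zone A unavailable [AND]: one cut set from each child combined → 1 × 1 × 1 × 1 = 1 cut set(s).
Manual path inoperative [OR]: union of children's cut sets → 2 cut set(s).
Agent supply down [OR]: union of children's cut sets → 4 cut set(s).
Release chain lost [AND]: one cut set from each child combined → 1 × 1 = 1 cut set(s).
Detection loop 2 fails [OR]: union of children's cut sets → 4 cut set(s).
Zone B 2 inoperative [AND]: one cut set from each child combined → 1 × 4 = 4 cut set(s).
Fire suppression does not activate [OR]: union of children's cut sets → 11 cut set(s).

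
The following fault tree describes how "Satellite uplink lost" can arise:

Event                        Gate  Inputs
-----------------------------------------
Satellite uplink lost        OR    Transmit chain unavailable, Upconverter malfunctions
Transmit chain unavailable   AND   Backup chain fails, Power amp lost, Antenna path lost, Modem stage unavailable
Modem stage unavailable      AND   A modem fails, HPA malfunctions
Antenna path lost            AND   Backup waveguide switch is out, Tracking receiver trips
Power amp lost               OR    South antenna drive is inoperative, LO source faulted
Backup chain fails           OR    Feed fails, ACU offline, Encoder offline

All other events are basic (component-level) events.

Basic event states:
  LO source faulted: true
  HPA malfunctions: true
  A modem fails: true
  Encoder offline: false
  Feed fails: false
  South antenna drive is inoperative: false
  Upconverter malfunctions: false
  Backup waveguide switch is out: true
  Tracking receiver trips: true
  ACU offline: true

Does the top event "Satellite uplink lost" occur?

Yes

Backup chain fails [OR]: Feed fails=not, ACU offline=occurs, Encoder offline=not → at least one input occurs → occurs.
Power amp lost [OR]: South antenna drive is inoperative=not, LO source faulted=occurs → at least one input occurs → occurs.
Antenna path lost [AND]: Backup waveguide switch is out=occurs, Tracking receiver trips=occurs → all inputs occur → occurs.
Modem stage unavailable [AND]: A modem fails=occurs, HPA malfunctions=occurs → all inputs occur → occurs.
Transmit chain unavailable [AND]: Backup chain fails=occurs, Power amp lost=occurs, Antenna path lost=occurs, Modem stage unavailable=occurs → all inputs occur → occurs.
Satellite uplink lost [OR]: Transmit chain unavailable=occurs, Upconverter malfunctions=not → at least one input occurs → occurs.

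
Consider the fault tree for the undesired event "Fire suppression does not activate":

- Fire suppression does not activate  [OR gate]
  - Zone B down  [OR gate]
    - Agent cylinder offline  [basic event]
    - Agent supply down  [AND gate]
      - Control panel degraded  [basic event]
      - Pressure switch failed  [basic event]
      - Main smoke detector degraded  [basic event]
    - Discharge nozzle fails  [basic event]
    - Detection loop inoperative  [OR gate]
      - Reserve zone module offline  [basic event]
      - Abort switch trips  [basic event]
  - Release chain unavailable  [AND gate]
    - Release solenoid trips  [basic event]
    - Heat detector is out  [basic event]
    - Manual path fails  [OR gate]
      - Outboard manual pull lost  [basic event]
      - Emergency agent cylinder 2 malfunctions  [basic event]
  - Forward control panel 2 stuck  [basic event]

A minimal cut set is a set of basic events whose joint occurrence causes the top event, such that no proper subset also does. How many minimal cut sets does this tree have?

Agent supply down [AND]: one cut set from each child combined → 1 × 1 × 1 = 1 cut set(s).
Detection loop inoperative [OR]: union of children's cut sets → 2 cut set(s).
Zone B down [OR]: union of children's cut sets → 5 cut set(s).
Manual path fails [OR]: union of children's cut sets → 2 cut set(s).
Release chain unavailable [AND]: one cut set from each child combined → 1 × 1 × 2 = 2 cut set(s).
Fire suppression does not activate [OR]: union of children's cut sets → 8 cut set(s).
Minimal cut sets: {Agent cylinder offline}; {Control panel degraded, Main smoke detector degraded, Pressure switch failed}; {Discharge nozzle fails}; {Reserve zone module offline}; {Abort switch trips}; {Heat detector is out, Outboard manual pull lost, Release solenoid trips}; {Emergency agent cylinder 2 malfunctions, Heat detector is out, Release solenoid trips}; {Forward control panel 2 stuck}.

8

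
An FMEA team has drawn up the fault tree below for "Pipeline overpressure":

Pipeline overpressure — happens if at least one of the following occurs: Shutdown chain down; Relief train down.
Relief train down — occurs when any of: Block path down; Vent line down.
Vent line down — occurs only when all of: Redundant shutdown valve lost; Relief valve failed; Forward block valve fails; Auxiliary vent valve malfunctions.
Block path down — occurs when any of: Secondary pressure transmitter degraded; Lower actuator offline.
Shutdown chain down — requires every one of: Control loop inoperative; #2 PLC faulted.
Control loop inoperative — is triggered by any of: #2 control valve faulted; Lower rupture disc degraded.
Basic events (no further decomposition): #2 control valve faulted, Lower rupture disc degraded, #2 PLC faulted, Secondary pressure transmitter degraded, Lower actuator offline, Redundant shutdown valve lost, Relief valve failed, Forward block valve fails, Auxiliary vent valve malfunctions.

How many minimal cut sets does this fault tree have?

Control loop inoperative [OR]: union of children's cut sets → 2 cut set(s).
Shutdown chain down [AND]: one cut set from each child combined → 2 × 1 = 2 cut set(s).
Block path down [OR]: union of children's cut sets → 2 cut set(s).
Vent line down [AND]: one cut set from each child combined → 1 × 1 × 1 × 1 = 1 cut set(s).
Relief train down [OR]: union of children's cut sets → 3 cut set(s).
Pipeline overpressure [OR]: union of children's cut sets → 5 cut set(s).
Minimal cut sets: {#2 PLC faulted, #2 control valve faulted}; {#2 PLC faulted, Lower rupture disc degraded}; {Secondary pressure transmitter degraded}; {Lower actuator offline}; {Auxiliary vent valve malfunctions, Forward block valve fails, Redundant shutdown valve lost, Relief valve failed}.

5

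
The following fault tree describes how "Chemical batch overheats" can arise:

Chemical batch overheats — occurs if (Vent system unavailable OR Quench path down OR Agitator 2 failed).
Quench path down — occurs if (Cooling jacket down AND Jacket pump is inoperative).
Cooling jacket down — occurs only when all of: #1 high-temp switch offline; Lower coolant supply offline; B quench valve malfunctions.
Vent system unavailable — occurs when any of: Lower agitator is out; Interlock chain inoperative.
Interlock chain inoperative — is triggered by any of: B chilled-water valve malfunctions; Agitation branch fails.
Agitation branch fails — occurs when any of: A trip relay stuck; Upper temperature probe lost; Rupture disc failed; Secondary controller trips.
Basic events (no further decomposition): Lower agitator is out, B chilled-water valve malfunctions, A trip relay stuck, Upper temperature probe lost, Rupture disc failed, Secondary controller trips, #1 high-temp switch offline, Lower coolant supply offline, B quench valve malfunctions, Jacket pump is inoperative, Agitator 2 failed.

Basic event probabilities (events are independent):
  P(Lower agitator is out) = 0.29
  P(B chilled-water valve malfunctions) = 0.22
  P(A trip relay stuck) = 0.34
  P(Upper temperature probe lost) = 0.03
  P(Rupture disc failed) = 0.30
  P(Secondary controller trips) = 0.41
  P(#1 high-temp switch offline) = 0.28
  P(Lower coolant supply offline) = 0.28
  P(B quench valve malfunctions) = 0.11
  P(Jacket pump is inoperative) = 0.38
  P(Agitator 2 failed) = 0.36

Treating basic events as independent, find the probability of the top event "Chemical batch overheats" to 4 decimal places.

P(Agitation branch fails) [OR] = 1 − (1−0.34) × (1−0.03) × (1−0.30) × (1−0.41) = 0.735597
P(Interlock chain inoperative) [OR] = 1 − (1−0.22) × (1−0.735597) = 0.793766
P(Vent system unavailable) [OR] = 1 − (1−0.29) × (1−0.793766) = 0.853574
P(Cooling jacket down) [AND] = 0.28 × 0.28 × 0.11 = 0.008624
P(Quench path down) [AND] = 0.008624 × 0.38 = 0.003277
P(Chemical batch overheats) [OR] = 1 − (1−0.853574) × (1−0.003277) × (1−0.36) = 0.906594
Rounded to 4 decimal places: P(Chemical batch overheats) ≈ 0.9066.

0.9066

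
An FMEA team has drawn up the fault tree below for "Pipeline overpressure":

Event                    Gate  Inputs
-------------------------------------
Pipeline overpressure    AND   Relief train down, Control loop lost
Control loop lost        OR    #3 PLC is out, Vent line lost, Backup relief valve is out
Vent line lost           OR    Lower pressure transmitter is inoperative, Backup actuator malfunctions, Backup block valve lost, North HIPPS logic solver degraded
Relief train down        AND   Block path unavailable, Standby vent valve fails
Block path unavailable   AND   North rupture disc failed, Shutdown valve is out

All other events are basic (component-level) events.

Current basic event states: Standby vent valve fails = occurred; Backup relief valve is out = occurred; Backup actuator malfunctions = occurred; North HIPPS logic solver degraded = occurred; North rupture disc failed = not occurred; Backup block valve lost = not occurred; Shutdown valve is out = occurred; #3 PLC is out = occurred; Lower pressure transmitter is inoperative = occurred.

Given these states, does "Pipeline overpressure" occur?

Block path unavailable [AND]: North rupture disc failed=not, Shutdown valve is out=occurs → not all inputs occur → does not occur.
Relief train down [AND]: Block path unavailable=not, Standby vent valve fails=occurs → not all inputs occur → does not occur.
Vent line lost [OR]: Lower pressure transmitter is inoperative=occurs, Backup actuator malfunctions=occurs, Backup block valve lost=not, North HIPPS logic solver degraded=occurs → at least one input occurs → occurs.
Control loop lost [OR]: #3 PLC is out=occurs, Vent line lost=occurs, Backup relief valve is out=occurs → at least one input occurs → occurs.
Pipeline overpressure [AND]: Relief train down=not, Control loop lost=occurs → not all inputs occur → does not occur.

No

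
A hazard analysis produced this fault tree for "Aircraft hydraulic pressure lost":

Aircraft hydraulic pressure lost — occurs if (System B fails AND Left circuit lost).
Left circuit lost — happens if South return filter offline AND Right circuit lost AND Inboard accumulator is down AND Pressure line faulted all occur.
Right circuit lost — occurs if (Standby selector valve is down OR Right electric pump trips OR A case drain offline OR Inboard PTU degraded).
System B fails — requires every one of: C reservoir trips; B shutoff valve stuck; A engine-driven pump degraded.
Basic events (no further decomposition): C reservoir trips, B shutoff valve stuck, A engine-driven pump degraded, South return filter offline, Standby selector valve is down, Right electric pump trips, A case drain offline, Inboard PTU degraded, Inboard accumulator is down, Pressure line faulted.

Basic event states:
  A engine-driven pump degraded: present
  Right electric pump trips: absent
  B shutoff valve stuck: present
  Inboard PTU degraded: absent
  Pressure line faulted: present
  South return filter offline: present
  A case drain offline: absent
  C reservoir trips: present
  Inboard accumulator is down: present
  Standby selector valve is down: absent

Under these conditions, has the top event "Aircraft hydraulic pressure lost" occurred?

No

System B fails [AND]: C reservoir trips=occurs, B shutoff valve stuck=occurs, A engine-driven pump degraded=occurs → all inputs occur → occurs.
Right circuit lost [OR]: Standby selector valve is down=not, Right electric pump trips=not, A case drain offline=not, Inboard PTU degraded=not → no input occurs → does not occur.
Left circuit lost [AND]: South return filter offline=occurs, Right circuit lost=not, Inboard accumulator is down=occurs, Pressure line faulted=occurs → not all inputs occur → does not occur.
Aircraft hydraulic pressure lost [AND]: System B fails=occurs, Left circuit lost=not → not all inputs occur → does not occur.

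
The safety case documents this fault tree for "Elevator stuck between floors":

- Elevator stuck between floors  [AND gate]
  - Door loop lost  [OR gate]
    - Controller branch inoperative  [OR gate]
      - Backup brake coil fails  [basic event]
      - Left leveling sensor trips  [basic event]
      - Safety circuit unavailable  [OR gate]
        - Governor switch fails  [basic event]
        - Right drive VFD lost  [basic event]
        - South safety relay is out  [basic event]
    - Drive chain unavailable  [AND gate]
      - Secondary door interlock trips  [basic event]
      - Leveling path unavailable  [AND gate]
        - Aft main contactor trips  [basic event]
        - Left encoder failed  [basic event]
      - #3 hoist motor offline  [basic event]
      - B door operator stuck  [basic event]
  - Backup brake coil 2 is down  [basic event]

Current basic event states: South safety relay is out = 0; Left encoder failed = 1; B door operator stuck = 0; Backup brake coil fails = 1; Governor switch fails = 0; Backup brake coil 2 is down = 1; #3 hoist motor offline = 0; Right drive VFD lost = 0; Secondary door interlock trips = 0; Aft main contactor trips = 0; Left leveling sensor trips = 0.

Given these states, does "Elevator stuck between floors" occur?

Yes

Safety circuit unavailable [OR]: Governor switch fails=not, Right drive VFD lost=not, South safety relay is out=not → no input occurs → does not occur.
Controller branch inoperative [OR]: Backup brake coil fails=occurs, Left leveling sensor trips=not, Safety circuit unavailable=not → at least one input occurs → occurs.
Leveling path unavailable [AND]: Aft main contactor trips=not, Left encoder failed=occurs → not all inputs occur → does not occur.
Drive chain unavailable [AND]: Secondary door interlock trips=not, Leveling path unavailable=not, #3 hoist motor offline=not, B door operator stuck=not → not all inputs occur → does not occur.
Door loop lost [OR]: Controller branch inoperative=occurs, Drive chain unavailable=not → at least one input occurs → occurs.
Elevator stuck between floors [AND]: Door loop lost=occurs, Backup brake coil 2 is down=occurs → all inputs occur → occurs.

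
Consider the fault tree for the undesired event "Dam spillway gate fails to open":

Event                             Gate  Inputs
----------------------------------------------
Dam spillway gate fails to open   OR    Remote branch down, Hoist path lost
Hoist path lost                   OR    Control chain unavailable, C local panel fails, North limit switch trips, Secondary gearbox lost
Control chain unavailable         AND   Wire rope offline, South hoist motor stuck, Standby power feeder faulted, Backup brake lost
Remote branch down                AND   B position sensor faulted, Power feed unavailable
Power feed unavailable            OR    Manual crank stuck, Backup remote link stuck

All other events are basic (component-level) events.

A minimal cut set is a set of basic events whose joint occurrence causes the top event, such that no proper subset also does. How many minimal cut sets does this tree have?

Power feed unavailable [OR]: union of children's cut sets → 2 cut set(s).
Remote branch down [AND]: one cut set from each child combined → 1 × 2 = 2 cut set(s).
Control chain unavailable [AND]: one cut set from each child combined → 1 × 1 × 1 × 1 = 1 cut set(s).
Hoist path lost [OR]: union of children's cut sets → 4 cut set(s).
Dam spillway gate fails to open [OR]: union of children's cut sets → 6 cut set(s).
Minimal cut sets: {B position sensor faulted, Manual crank stuck}; {B position sensor faulted, Backup remote link stuck}; {Backup brake lost, South hoist motor stuck, Standby power feeder faulted, Wire rope offline}; {C local panel fails}; {North limit switch trips}; {Secondary gearbox lost}.

6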